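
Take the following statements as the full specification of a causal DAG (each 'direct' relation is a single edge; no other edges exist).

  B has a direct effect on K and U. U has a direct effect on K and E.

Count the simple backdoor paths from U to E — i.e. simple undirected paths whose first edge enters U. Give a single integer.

A backdoor path from U to E is any simple undirected path whose first edge points into U (i.e. leaves U via a parent).
Parents of U: {B}.
No simple path from any parent of U reaches E without revisiting U, so there are no backdoor paths.

0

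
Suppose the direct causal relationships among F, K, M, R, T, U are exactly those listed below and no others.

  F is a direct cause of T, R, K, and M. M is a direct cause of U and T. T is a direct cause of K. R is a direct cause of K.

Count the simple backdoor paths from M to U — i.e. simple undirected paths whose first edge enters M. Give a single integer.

A backdoor path from M to U is any simple undirected path whose first edge points into M (i.e. leaves M via a parent).
Parents of M: {F}.
No simple path from any parent of M reaches U without revisiting M, so there are no backdoor paths.

0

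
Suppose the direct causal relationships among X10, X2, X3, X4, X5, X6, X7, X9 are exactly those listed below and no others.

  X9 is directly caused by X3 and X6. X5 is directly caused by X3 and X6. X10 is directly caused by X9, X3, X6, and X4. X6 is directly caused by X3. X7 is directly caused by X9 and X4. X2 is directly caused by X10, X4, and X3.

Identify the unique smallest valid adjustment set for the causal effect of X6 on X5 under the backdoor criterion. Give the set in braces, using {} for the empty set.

Variables eligible for adjustment (non-descendants of X6, excluding X6 and X5): {X3, X4}.
Backdoor paths from X6 to X5:
  P1: X6 <- X3 -> X5
The empty set is not sufficient: P1 (X6 <- X3 -> X5) has no collider blocking it and no conditioned non-collider, so it is open.
Try {X3}:
  P1: blocked at fork node X3 ∈ conditioning set.
{X3} contains no descendant of X6 and blocks every backdoor path.
No other singleton works — e.g. {X4} leaves P1 open — so {X3} is the unique smallest valid adjustment set.

{X3}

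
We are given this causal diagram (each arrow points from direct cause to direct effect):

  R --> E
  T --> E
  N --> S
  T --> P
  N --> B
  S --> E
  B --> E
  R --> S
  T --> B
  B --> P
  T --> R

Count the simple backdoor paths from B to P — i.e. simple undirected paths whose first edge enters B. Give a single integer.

5

A backdoor path from B to P is any simple undirected path whose first edge points into B (i.e. leaves B via a parent).
Parents of B: {N, T}.
Enumerating:
  P1: B <- N -> S <- R <- T -> P
  P2: B <- N -> S <- R -> E <- T -> P
  P3: B <- N -> S -> E <- T -> P
  P4: B <- N -> S -> E <- R <- T -> P
  P5: B <- T -> P
That exhausts the simple backdoor paths. Count: 5.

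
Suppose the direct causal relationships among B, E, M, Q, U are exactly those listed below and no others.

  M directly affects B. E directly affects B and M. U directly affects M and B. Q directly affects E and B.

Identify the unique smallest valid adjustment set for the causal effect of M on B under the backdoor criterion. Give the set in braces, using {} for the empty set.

{E, U}

Variables eligible for adjustment (non-descendants of M, excluding M and B): {E, Q, U}.
Backdoor paths from M to B:
  P1: M <- U -> B
  P2: M <- E <- Q -> B
  P3: M <- E -> B
The empty set is not sufficient: P1 (M <- U -> B) has no collider blocking it and no conditioned non-collider, so it is open.
Try {E, U}:
  P1: blocked at fork node U ∈ conditioning set.
  P2: blocked at chain node E ∈ conditioning set.
  P3: blocked at fork node E ∈ conditioning set.
{E, U} contains no descendant of M and blocks every backdoor path.
Every element of {E, U} is needed (dropping E leaves P2 open; dropping U leaves P1 open), so no proper subset is valid.
Among all size-2 subsets of the eligible variables, only {E, U} blocks every backdoor path, so it is the unique smallest valid adjustment set.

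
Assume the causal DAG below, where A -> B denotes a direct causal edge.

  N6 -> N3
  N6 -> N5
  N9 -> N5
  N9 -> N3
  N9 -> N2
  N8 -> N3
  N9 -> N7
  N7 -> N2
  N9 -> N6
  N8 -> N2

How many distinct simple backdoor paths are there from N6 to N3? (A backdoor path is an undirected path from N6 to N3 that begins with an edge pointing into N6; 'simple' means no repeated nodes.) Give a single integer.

A backdoor path from N6 to N3 is any simple undirected path whose first edge points into N6 (i.e. leaves N6 via a parent).
Parents of N6: {N9}.
Enumerating:
  P1: N6 <- N9 -> N7 -> N2 <- N8 -> N3
  P2: N6 <- N9 -> N3
  P3: N6 <- N9 -> N2 <- N8 -> N3
That exhausts the simple backdoor paths. Count: 3.

3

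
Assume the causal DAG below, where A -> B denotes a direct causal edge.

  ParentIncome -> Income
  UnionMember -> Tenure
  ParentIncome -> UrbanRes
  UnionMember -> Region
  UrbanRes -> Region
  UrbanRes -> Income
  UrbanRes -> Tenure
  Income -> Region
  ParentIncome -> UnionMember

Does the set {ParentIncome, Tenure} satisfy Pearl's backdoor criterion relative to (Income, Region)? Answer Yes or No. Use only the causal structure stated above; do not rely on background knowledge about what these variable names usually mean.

No

Backdoor paths from Income to Region (paths whose first edge points into Income):
  P1: Income <- ParentIncome -> UrbanRes -> Region
  P2: Income <- ParentIncome -> UrbanRes -> Tenure <- UnionMember -> Region
  P3: Income <- ParentIncome -> UnionMember -> Region
  P4: Income <- ParentIncome -> UnionMember -> Tenure <- UrbanRes -> Region
  P5: Income <- UrbanRes <- ParentIncome -> UnionMember -> Region
  P6: Income <- UrbanRes -> Region
  P7: Income <- UrbanRes -> Tenure <- UnionMember -> Region
Condition 1 (no descendant of Income in the set): holds — descendants of Income are {Region}; none are in {ParentIncome, Tenure}.
Condition 2 (every backdoor path blocked by {ParentIncome, Tenure}):
  P1: blocked at fork node ParentIncome ∈ conditioning set.
  P2: blocked at fork node ParentIncome ∈ conditioning set.
  P3: blocked at fork node ParentIncome ∈ conditioning set.
  P4: blocked at fork node ParentIncome ∈ conditioning set.
  P5: blocked at fork node ParentIncome ∈ conditioning set.
  P6: open — no interior node is in the conditioning set.
  P7: open — collider(s) Tenure are conditioned on (or have a conditioned descendant) and no non-collider on the path is in the set.
{ParentIncome, Tenure} does not satisfy the backdoor criterion.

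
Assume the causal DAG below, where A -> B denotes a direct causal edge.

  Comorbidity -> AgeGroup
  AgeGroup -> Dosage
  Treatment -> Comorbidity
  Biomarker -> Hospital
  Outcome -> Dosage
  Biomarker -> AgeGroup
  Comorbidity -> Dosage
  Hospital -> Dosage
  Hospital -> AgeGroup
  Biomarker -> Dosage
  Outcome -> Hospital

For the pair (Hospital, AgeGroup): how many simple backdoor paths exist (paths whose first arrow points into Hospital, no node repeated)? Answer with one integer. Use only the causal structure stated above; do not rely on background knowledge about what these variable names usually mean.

A backdoor path from Hospital to AgeGroup is any simple undirected path whose first edge points into Hospital (i.e. leaves Hospital via a parent).
Parents of Hospital: {Biomarker, Outcome}.
Enumerating:
  P1: Hospital <- Outcome -> Dosage <- Biomarker -> AgeGroup
  P2: Hospital <- Outcome -> Dosage <- Comorbidity -> AgeGroup
  P3: Hospital <- Outcome -> Dosage <- AgeGroup
  P4: Hospital <- Biomarker -> AgeGroup
  P5: Hospital <- Biomarker -> Dosage <- Comorbidity -> AgeGroup
  P6: Hospital <- Biomarker -> Dosage <- AgeGroup
That exhausts the simple backdoor paths. Count: 6.

6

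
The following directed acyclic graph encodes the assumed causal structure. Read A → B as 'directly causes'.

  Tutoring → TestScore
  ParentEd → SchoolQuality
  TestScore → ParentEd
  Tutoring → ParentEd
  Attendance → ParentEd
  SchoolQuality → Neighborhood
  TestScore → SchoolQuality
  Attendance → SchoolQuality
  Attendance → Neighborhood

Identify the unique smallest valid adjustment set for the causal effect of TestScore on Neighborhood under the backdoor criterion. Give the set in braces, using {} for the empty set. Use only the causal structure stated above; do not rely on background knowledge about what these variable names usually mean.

Variables eligible for adjustment (non-descendants of TestScore, excluding TestScore and Neighborhood): {Attendance, Tutoring}.
Backdoor paths from TestScore to Neighborhood:
  P1: TestScore <- Tutoring -> ParentEd <- Attendance -> SchoolQuality -> Neighborhood
  P2: TestScore <- Tutoring -> ParentEd <- Attendance -> Neighborhood
  P3: TestScore <- Tutoring -> ParentEd -> SchoolQuality <- Attendance -> Neighborhood
  P4: TestScore <- Tutoring -> ParentEd -> SchoolQuality -> Neighborhood
The empty set is not sufficient: P4 (TestScore <- Tutoring -> ParentEd -> SchoolQuality -> Neighborhood) has no collider blocking it and no conditioned non-collider, so it is open.
Try {Tutoring}:
  P1: blocked at fork node Tutoring ∈ conditioning set.
  P2: blocked at fork node Tutoring ∈ conditioning set.
  P3: blocked at fork node Tutoring ∈ conditioning set.
  P4: blocked at fork node Tutoring ∈ conditioning set.
{Tutoring} contains no descendant of TestScore and blocks every backdoor path.
No other singleton works — e.g. {Attendance} leaves P4 open — so {Tutoring} is the unique smallest valid adjustment set.

{Tutoring}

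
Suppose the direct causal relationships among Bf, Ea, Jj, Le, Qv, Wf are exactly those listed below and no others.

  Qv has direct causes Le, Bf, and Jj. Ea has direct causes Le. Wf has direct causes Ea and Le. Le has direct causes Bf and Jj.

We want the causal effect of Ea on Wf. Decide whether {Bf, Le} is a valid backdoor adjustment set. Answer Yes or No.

Yes

Backdoor paths from Ea to Wf (paths whose first edge points into Ea):
  P1: Ea <- Le -> Wf
Condition 1 (no descendant of Ea in the set): holds — descendants of Ea are {Wf}; none are in {Bf, Le}.
Condition 2 (every backdoor path blocked by {Bf, Le}):
  P1: blocked at fork node Le ∈ conditioning set.
{Bf, Le} satisfies the backdoor criterion.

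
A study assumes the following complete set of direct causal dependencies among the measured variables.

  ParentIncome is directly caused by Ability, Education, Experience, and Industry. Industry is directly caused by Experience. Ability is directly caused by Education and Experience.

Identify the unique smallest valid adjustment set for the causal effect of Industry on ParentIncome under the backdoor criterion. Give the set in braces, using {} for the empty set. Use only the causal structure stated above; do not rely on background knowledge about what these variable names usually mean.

{Experience}

Variables eligible for adjustment (non-descendants of Industry, excluding Industry and ParentIncome): {Ability, Education, Experience}.
Backdoor paths from Industry to ParentIncome:
  P1: Industry <- Experience -> Ability <- Education -> ParentIncome
  P2: Industry <- Experience -> Ability -> ParentIncome
  P3: Industry <- Experience -> ParentIncome
The empty set is not sufficient: P2 (Industry <- Experience -> Ability -> ParentIncome) has no collider blocking it and no conditioned non-collider, so it is open.
Try {Experience}:
  P1: blocked at fork node Experience ∈ conditioning set.
  P2: blocked at fork node Experience ∈ conditioning set.
  P3: blocked at fork node Experience ∈ conditioning set.
{Experience} contains no descendant of Industry and blocks every backdoor path.
No other singleton works — e.g. {Education} leaves P2 open — so {Experience} is the unique smallest valid adjustment set.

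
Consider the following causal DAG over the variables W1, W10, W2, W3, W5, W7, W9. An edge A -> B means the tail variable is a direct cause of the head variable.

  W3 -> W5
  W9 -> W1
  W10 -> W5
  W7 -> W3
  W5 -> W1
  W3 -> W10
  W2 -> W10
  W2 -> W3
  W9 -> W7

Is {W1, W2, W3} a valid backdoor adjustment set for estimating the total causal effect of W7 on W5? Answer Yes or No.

No

Backdoor paths from W7 to W5 (paths whose first edge points into W7):
  P1: W7 <- W9 -> W1 <- W5
Condition 1 (no descendant of W7 in the set): FAILS — W1 and W3 are descendants of W7.
Condition 2 (every backdoor path blocked by {W1, W2, W3}):
  P1: open — collider(s) W1 are conditioned on (or have a conditioned descendant) and no non-collider on the path is in the set.
{W1, W2, W3} does not satisfy the backdoor criterion.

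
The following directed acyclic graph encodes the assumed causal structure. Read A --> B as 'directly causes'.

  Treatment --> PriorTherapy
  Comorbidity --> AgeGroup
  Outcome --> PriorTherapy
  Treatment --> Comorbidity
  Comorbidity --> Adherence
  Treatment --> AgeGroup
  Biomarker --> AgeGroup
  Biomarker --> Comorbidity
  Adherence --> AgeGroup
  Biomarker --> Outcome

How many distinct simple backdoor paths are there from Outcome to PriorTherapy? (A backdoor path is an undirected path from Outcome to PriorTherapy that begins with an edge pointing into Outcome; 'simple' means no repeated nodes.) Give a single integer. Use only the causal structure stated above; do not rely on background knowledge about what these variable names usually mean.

6

A backdoor path from Outcome to PriorTherapy is any simple undirected path whose first edge points into Outcome (i.e. leaves Outcome via a parent).
Parents of Outcome: {Biomarker}.
Enumerating:
  P1: Outcome <- Biomarker -> Comorbidity <- Treatment -> PriorTherapy
  P2: Outcome <- Biomarker -> Comorbidity -> Adherence -> AgeGroup <- Treatment -> PriorTherapy
  P3: Outcome <- Biomarker -> Comorbidity -> AgeGroup <- Treatment -> PriorTherapy
  P4: Outcome <- Biomarker -> AgeGroup <- Treatment -> PriorTherapy
  P5: Outcome <- Biomarker -> AgeGroup <- Comorbidity <- Treatment -> PriorTherapy
  P6: Outcome <- Biomarker -> AgeGroup <- Adherence <- Comorbidity <- Treatment -> PriorTherapy
That exhausts the simple backdoor paths. Count: 6.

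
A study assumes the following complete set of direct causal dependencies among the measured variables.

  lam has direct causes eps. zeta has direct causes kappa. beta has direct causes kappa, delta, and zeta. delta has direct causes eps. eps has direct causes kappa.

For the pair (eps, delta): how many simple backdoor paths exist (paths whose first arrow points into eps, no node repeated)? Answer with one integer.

A backdoor path from eps to delta is any simple undirected path whose first edge points into eps (i.e. leaves eps via a parent).
Parents of eps: {kappa}.
Enumerating:
  P1: eps <- kappa -> zeta -> beta <- delta
  P2: eps <- kappa -> beta <- delta
That exhausts the simple backdoor paths. Count: 2.

2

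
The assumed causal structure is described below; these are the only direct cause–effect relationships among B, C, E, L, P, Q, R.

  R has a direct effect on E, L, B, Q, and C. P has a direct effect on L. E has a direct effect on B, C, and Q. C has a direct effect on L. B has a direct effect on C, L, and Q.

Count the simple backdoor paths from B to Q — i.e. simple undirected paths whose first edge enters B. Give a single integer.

A backdoor path from B to Q is any simple undirected path whose first edge points into B (i.e. leaves B via a parent).
Parents of B: {E, R}.
Enumerating:
  P1: B <- R -> E -> Q
  P2: B <- R -> C <- E -> Q
  P3: B <- R -> Q
  P4: B <- R -> L <- C <- E -> Q
  P5: B <- E <- R -> Q
  P6: B <- E -> C <- R -> Q
  P7: B <- E -> C -> L <- R -> Q
  P8: B <- E -> Q
That exhausts the simple backdoor paths. Count: 8.

8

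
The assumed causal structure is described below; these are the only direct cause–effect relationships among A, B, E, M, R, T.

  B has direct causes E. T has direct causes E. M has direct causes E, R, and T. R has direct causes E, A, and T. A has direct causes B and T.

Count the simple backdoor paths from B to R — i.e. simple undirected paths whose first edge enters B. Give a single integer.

7

A backdoor path from B to R is any simple undirected path whose first edge points into B (i.e. leaves B via a parent).
Parents of B: {E}.
Enumerating:
  P1: B <- E -> T -> A -> R
  P2: B <- E -> T -> R
  P3: B <- E -> T -> M <- R
  P4: B <- E -> R
  P5: B <- E -> M <- T -> A -> R
  P6: B <- E -> M <- T -> R
  P7: B <- E -> M <- R
That exhausts the simple backdoor paths. Count: 7.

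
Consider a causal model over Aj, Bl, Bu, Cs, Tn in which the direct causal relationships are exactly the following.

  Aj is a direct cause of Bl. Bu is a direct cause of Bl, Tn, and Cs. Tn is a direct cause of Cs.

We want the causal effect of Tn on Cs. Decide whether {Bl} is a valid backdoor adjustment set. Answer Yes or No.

No

Backdoor paths from Tn to Cs (paths whose first edge points into Tn):
  P1: Tn <- Bu -> Cs
Condition 1 (no descendant of Tn in the set): holds — descendants of Tn are {Cs}; none are in {Bl}.
Condition 2 (every backdoor path blocked by {Bl}):
  P1: open — no interior node is in the conditioning set.
{Bl} does not satisfy the backdoor criterion.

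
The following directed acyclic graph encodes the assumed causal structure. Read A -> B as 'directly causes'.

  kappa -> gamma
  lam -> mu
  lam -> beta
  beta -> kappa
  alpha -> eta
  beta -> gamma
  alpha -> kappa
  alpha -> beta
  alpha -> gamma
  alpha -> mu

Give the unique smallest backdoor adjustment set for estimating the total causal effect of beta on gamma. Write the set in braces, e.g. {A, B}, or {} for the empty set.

{alpha}

Variables eligible for adjustment (non-descendants of beta, excluding beta and gamma): {alpha, eta, lam, mu}.
Backdoor paths from beta to gamma:
  P1: beta <- alpha -> kappa -> gamma
  P2: beta <- alpha -> gamma
  P3: beta <- lam -> mu <- alpha -> kappa -> gamma
  P4: beta <- lam -> mu <- alpha -> gamma
The empty set is not sufficient: P1 (beta <- alpha -> kappa -> gamma) has no collider blocking it and no conditioned non-collider, so it is open.
Try {alpha}:
  P1: blocked at fork node alpha ∈ conditioning set.
  P2: blocked at fork node alpha ∈ conditioning set.
  P3: blocked at collider mu (neither it nor any descendant is in the conditioning set).
  P4: blocked at collider mu (neither it nor any descendant is in the conditioning set).
{alpha} contains no descendant of beta and blocks every backdoor path.
No other singleton works — e.g. {lam} leaves P1 open — so {alpha} is the unique smallest valid adjustment set.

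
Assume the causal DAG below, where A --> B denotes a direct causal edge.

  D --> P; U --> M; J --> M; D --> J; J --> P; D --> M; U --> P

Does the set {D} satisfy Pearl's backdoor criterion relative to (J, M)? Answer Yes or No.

Backdoor paths from J to M (paths whose first edge points into J):
  P1: J <- D -> P <- U -> M
  P2: J <- D -> M
Condition 1 (no descendant of J in the set): holds — descendants of J are {M, P}; none are in {D}.
Condition 2 (every backdoor path blocked by {D}):
  P1: blocked at fork node D ∈ conditioning set.
  P2: blocked at fork node D ∈ conditioning set.
{D} satisfies the backdoor criterion.

Yes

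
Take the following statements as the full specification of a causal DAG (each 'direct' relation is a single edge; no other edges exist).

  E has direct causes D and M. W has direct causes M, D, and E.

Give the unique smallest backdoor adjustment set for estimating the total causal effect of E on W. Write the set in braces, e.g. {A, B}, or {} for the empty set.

Variables eligible for adjustment (non-descendants of E, excluding E and W): {D, M}.
Backdoor paths from E to W:
  P1: E <- M -> W
  P2: E <- D -> W
The empty set is not sufficient: P1 (E <- M -> W) has no collider blocking it and no conditioned non-collider, so it is open.
Try {D, M}:
  P1: blocked at fork node M ∈ conditioning set.
  P2: blocked at fork node D ∈ conditioning set.
{D, M} contains no descendant of E and blocks every backdoor path.
Every element of {D, M} is needed (dropping D leaves P2 open; dropping M leaves P1 open), so no proper subset is valid.
Among all size-2 subsets of the eligible variables, only {D, M} blocks every backdoor path, so it is the unique smallest valid adjustment set.

{D, M}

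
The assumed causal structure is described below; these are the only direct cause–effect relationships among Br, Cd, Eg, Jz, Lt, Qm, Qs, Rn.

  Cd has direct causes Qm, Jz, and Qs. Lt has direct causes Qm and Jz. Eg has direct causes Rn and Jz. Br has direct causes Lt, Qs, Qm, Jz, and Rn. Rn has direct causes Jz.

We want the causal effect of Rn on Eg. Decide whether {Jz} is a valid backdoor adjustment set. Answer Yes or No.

Backdoor paths from Rn to Eg (paths whose first edge points into Rn):
  P1: Rn <- Jz -> Eg
Condition 1 (no descendant of Rn in the set): holds — descendants of Rn are {Br, Eg}; none are in {Jz}.
Condition 2 (every backdoor path blocked by {Jz}):
  P1: blocked at fork node Jz ∈ conditioning set.
{Jz} satisfies the backdoor criterion.

Yes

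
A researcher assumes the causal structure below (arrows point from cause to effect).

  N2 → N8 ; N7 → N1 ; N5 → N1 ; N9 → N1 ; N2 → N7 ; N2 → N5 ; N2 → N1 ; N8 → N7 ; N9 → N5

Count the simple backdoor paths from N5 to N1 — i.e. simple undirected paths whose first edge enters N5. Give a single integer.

A backdoor path from N5 to N1 is any simple undirected path whose first edge points into N5 (i.e. leaves N5 via a parent).
Parents of N5: {N2, N9}.
Enumerating:
  P1: N5 <- N2 -> N8 -> N7 -> N1
  P2: N5 <- N2 -> N7 -> N1
  P3: N5 <- N2 -> N1
  P4: N5 <- N9 -> N1
That exhausts the simple backdoor paths. Count: 4.

4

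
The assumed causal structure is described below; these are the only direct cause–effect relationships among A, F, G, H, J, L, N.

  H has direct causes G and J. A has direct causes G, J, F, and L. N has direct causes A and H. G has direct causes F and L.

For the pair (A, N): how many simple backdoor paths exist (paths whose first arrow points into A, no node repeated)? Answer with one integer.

A backdoor path from A to N is any simple undirected path whose first edge points into A (i.e. leaves A via a parent).
Parents of A: {F, G, J, L}.
Enumerating:
  P1: A <- L -> G -> H -> N
  P2: A <- F -> G -> H -> N
  P3: A <- G -> H -> N
  P4: A <- J -> H -> N
That exhausts the simple backdoor paths. Count: 4.

4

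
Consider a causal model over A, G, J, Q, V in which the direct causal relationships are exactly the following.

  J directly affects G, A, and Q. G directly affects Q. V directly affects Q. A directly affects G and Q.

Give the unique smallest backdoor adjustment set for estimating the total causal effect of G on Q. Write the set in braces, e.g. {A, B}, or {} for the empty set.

Variables eligible for adjustment (non-descendants of G, excluding G and Q): {A, J, V}.
Backdoor paths from G to Q:
  P1: G <- J -> A -> Q
  P2: G <- J -> Q
  P3: G <- A <- J -> Q
  P4: G <- A -> Q
The empty set is not sufficient: P1 (G <- J -> A -> Q) has no collider blocking it and no conditioned non-collider, so it is open.
Try {A, J}:
  P1: blocked at fork node J ∈ conditioning set.
  P2: blocked at fork node J ∈ conditioning set.
  P3: blocked at chain node A ∈ conditioning set.
  P4: blocked at fork node A ∈ conditioning set.
{A, J} contains no descendant of G and blocks every backdoor path.
Every element of {A, J} is needed (dropping A leaves P4 open; dropping J leaves P2 open), so no proper subset is valid.
Among all size-2 subsets of the eligible variables, only {A, J} blocks every backdoor path, so it is the unique smallest valid adjustment set.

{A, J}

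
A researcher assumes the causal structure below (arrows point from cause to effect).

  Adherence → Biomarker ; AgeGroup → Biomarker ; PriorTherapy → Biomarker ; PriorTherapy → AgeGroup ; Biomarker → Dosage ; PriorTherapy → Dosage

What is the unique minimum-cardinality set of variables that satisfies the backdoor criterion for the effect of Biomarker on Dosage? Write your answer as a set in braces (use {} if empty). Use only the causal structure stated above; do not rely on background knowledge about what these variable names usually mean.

{PriorTherapy}

Variables eligible for adjustment (non-descendants of Biomarker, excluding Biomarker and Dosage): {Adherence, AgeGroup, PriorTherapy}.
Backdoor paths from Biomarker to Dosage:
  P1: Biomarker <- PriorTherapy -> Dosage
  P2: Biomarker <- AgeGroup <- PriorTherapy -> Dosage
The empty set is not sufficient: P1 (Biomarker <- PriorTherapy -> Dosage) has no collider blocking it and no conditioned non-collider, so it is open.
Try {PriorTherapy}:
  P1: blocked at fork node PriorTherapy ∈ conditioning set.
  P2: blocked at fork node PriorTherapy ∈ conditioning set.
{PriorTherapy} contains no descendant of Biomarker and blocks every backdoor path.
No other singleton works — e.g. {Adherence} leaves P1 open — so {PriorTherapy} is the unique smallest valid adjustment set.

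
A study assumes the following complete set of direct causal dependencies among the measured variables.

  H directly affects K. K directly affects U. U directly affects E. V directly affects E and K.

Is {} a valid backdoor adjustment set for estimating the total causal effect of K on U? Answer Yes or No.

Backdoor paths from K to U (paths whose first edge points into K):
  P1: K <- V -> E <- U
Condition 1 (no descendant of K in the set): holds — descendants of K are {E, U}; none are in {}.
Condition 2 (every backdoor path blocked by {}):
  P1: blocked at collider E (neither it nor any descendant is in the conditioning set).
{} satisfies the backdoor criterion.

Yes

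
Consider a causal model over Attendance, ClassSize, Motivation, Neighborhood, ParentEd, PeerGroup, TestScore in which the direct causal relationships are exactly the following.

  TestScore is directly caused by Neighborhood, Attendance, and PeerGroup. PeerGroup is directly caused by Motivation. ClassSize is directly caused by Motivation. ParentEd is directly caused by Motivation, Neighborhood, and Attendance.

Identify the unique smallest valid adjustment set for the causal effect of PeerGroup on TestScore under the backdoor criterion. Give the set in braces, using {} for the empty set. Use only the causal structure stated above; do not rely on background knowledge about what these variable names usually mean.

Variables eligible for adjustment (non-descendants of PeerGroup, excluding PeerGroup and TestScore): {Attendance, ClassSize, Motivation, Neighborhood, ParentEd}.
Backdoor paths from PeerGroup to TestScore:
  P1: PeerGroup <- Motivation -> ParentEd <- Attendance -> TestScore
  P2: PeerGroup <- Motivation -> ParentEd <- Neighborhood -> TestScore
Each backdoor path contains an unconditioned collider, so every path is already blocked with the empty conditioning set:
  P1: blocked at collider ParentEd (neither it nor any descendant is in the conditioning set).
  P2: blocked at collider ParentEd (neither it nor any descendant is in the conditioning set).
The empty set is therefore the unique smallest valid set.

{}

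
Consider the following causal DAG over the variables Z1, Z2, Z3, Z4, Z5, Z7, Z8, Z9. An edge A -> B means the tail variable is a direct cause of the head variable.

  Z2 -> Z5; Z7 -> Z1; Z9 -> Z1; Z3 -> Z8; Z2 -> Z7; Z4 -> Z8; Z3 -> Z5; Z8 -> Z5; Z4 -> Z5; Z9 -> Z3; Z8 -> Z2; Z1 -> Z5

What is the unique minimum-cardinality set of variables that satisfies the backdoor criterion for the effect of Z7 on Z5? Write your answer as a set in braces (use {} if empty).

{Z2}

Variables eligible for adjustment (non-descendants of Z7, excluding Z7 and Z5): {Z2, Z3, Z4, Z8, Z9}.
Backdoor paths from Z7 to Z5:
  P1: Z7 <- Z2 <- Z8 <- Z4 -> Z5
  P2: Z7 <- Z2 <- Z8 <- Z3 <- Z9 -> Z1 -> Z5
  P3: Z7 <- Z2 <- Z8 <- Z3 -> Z5
  P4: Z7 <- Z2 <- Z8 -> Z5
  P5: Z7 <- Z2 -> Z5
The empty set is not sufficient: P1 (Z7 <- Z2 <- Z8 <- Z4 -> Z5) has no collider blocking it and no conditioned non-collider, so it is open.
Try {Z2}:
  P1: blocked at chain node Z2 ∈ conditioning set.
  P2: blocked at chain node Z2 ∈ conditioning set.
  P3: blocked at chain node Z2 ∈ conditioning set.
  P4: blocked at chain node Z2 ∈ conditioning set.
  P5: blocked at fork node Z2 ∈ conditioning set.
{Z2} contains no descendant of Z7 and blocks every backdoor path.
No other singleton works — e.g. {Z9} leaves P1 open — so {Z2} is the unique smallest valid adjustment set.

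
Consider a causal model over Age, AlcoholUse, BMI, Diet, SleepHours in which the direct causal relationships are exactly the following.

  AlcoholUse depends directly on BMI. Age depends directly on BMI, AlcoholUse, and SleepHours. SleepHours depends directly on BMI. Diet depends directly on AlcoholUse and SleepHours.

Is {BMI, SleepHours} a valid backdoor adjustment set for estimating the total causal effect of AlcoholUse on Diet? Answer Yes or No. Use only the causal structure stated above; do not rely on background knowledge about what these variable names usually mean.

Backdoor paths from AlcoholUse to Diet (paths whose first edge points into AlcoholUse):
  P1: AlcoholUse <- BMI -> SleepHours -> Diet
  P2: AlcoholUse <- BMI -> Age <- SleepHours -> Diet
Condition 1 (no descendant of AlcoholUse in the set): holds — descendants of AlcoholUse are {Age, Diet}; none are in {BMI, SleepHours}.
Condition 2 (every backdoor path blocked by {BMI, SleepHours}):
  P1: blocked at fork node BMI ∈ conditioning set.
  P2: blocked at fork node BMI ∈ conditioning set.
{BMI, SleepHours} satisfies the backdoor criterion.

Yes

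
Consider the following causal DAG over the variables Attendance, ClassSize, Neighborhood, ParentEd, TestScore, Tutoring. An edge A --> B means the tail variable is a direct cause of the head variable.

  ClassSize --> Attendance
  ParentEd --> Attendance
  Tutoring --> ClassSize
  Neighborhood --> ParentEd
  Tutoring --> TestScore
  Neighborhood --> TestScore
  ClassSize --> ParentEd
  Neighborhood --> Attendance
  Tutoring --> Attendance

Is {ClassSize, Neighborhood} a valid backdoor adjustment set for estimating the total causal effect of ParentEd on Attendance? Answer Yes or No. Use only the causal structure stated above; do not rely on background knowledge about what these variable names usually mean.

Yes

Backdoor paths from ParentEd to Attendance (paths whose first edge points into ParentEd):
  P1: ParentEd <- ClassSize <- Tutoring -> Attendance
  P2: ParentEd <- ClassSize <- Tutoring -> TestScore <- Neighborhood -> Attendance
  P3: ParentEd <- ClassSize -> Attendance
  P4: ParentEd <- Neighborhood -> Attendance
  P5: ParentEd <- Neighborhood -> TestScore <- Tutoring -> ClassSize -> Attendance
  P6: ParentEd <- Neighborhood -> TestScore <- Tutoring -> Attendance
Condition 1 (no descendant of ParentEd in the set): holds — descendants of ParentEd are {Attendance}; none are in {ClassSize, Neighborhood}.
Condition 2 (every backdoor path blocked by {ClassSize, Neighborhood}):
  P1: blocked at chain node ClassSize ∈ conditioning set.
  P2: blocked at chain node ClassSize ∈ conditioning set.
  P3: blocked at fork node ClassSize ∈ conditioning set.
  P4: blocked at fork node Neighborhood ∈ conditioning set.
  P5: blocked at fork node Neighborhood ∈ conditioning set.
  P6: blocked at fork node Neighborhood ∈ conditioning set.
{ClassSize, Neighborhood} satisfies the backdoor criterion.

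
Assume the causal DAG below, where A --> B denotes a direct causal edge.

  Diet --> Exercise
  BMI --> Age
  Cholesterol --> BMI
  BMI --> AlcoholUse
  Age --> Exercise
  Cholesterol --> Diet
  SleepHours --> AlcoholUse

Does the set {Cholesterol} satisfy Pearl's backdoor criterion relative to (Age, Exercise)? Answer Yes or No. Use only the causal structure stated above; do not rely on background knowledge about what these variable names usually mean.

Backdoor paths from Age to Exercise (paths whose first edge points into Age):
  P1: Age <- BMI <- Cholesterol -> Diet -> Exercise
Condition 1 (no descendant of Age in the set): holds — descendants of Age are {Exercise}; none are in {Cholesterol}.
Condition 2 (every backdoor path blocked by {Cholesterol}):
  P1: blocked at fork node Cholesterol ∈ conditioning set.
{Cholesterol} satisfies the backdoor criterion.

Yes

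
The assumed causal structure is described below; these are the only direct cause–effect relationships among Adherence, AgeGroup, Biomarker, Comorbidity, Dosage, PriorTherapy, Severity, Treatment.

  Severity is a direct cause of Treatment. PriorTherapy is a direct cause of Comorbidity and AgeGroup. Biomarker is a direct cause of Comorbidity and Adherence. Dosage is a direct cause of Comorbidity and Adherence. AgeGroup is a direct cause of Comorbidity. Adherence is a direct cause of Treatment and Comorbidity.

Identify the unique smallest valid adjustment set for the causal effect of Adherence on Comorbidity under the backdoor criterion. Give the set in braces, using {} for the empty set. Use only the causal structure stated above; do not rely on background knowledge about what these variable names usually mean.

Variables eligible for adjustment (non-descendants of Adherence, excluding Adherence and Comorbidity): {AgeGroup, Biomarker, Dosage, PriorTherapy, Severity}.
Backdoor paths from Adherence to Comorbidity:
  P1: Adherence <- Biomarker -> Comorbidity
  P2: Adherence <- Dosage -> Comorbidity
The empty set is not sufficient: P1 (Adherence <- Biomarker -> Comorbidity) has no collider blocking it and no conditioned non-collider, so it is open.
Try {Biomarker, Dosage}:
  P1: blocked at fork node Biomarker ∈ conditioning set.
  P2: blocked at fork node Dosage ∈ conditioning set.
{Biomarker, Dosage} contains no descendant of Adherence and blocks every backdoor path.
Every element of {Biomarker, Dosage} is needed (dropping Biomarker leaves P1 open; dropping Dosage leaves P2 open), so no proper subset is valid.
Among all size-2 subsets of the eligible variables, only {Biomarker, Dosage} blocks every backdoor path, so it is the unique smallest valid adjustment set.

{Biomarker, Dosage}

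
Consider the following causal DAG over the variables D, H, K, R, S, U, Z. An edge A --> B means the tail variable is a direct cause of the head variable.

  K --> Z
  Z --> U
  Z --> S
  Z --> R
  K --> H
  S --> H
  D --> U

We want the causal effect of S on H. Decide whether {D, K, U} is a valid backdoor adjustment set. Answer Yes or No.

Backdoor paths from S to H (paths whose first edge points into S):
  P1: S <- Z <- K -> H
Condition 1 (no descendant of S in the set): holds — descendants of S are {H}; none are in {D, K, U}.
Condition 2 (every backdoor path blocked by {D, K, U}):
  P1: blocked at fork node K ∈ conditioning set.
{D, K, U} satisfies the backdoor criterion.

Yes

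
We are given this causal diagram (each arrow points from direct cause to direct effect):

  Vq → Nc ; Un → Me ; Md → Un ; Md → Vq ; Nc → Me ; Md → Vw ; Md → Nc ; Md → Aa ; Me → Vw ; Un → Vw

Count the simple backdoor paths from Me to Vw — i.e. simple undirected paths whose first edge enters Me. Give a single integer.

6

A backdoor path from Me to Vw is any simple undirected path whose first edge points into Me (i.e. leaves Me via a parent).
Parents of Me: {Nc, Un}.
Enumerating:
  P1: Me <- Un <- Md -> Vw
  P2: Me <- Un -> Vw
  P3: Me <- Nc <- Md -> Un -> Vw
  P4: Me <- Nc <- Md -> Vw
  P5: Me <- Nc <- Vq <- Md -> Un -> Vw
  P6: Me <- Nc <- Vq <- Md -> Vw
That exhausts the simple backdoor paths. Count: 6.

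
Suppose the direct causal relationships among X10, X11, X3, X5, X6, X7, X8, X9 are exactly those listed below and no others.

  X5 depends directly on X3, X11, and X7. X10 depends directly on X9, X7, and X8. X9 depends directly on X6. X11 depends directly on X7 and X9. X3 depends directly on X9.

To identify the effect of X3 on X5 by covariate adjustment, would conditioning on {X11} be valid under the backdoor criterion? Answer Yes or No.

No

Backdoor paths from X3 to X5 (paths whose first edge points into X3):
  P1: X3 <- X9 -> X11 <- X7 -> X5
  P2: X3 <- X9 -> X11 -> X5
  P3: X3 <- X9 -> X10 <- X7 -> X11 -> X5
  P4: X3 <- X9 -> X10 <- X7 -> X5
Condition 1 (no descendant of X3 in the set): holds — descendants of X3 are {X5}; none are in {X11}.
Condition 2 (every backdoor path blocked by {X11}):
  P1: open — collider(s) X11 are conditioned on (or have a conditioned descendant) and no non-collider on the path is in the set.
  P2: blocked at chain node X11 ∈ conditioning set.
  P3: blocked at collider X10 (neither it nor any descendant is in the conditioning set).
  P4: blocked at collider X10 (neither it nor any descendant is in the conditioning set).
{X11} does not satisfy the backdoor criterion.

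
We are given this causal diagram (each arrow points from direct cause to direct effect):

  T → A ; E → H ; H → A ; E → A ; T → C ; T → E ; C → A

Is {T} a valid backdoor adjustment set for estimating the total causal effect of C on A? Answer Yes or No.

Yes

Backdoor paths from C to A (paths whose first edge points into C):
  P1: C <- T -> E -> H -> A
  P2: C <- T -> E -> A
  P3: C <- T -> A
Condition 1 (no descendant of C in the set): holds — descendants of C are {A}; none are in {T}.
Condition 2 (every backdoor path blocked by {T}):
  P1: blocked at fork node T ∈ conditioning set.
  P2: blocked at fork node T ∈ conditioning set.
  P3: blocked at fork node T ∈ conditioning set.
{T} satisfies the backdoor criterion.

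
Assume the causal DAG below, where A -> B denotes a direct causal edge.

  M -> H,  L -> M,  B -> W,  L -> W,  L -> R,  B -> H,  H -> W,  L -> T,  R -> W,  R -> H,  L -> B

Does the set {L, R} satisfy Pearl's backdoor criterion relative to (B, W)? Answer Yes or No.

Backdoor paths from B to W (paths whose first edge points into B):
  P1: B <- L -> R -> H -> W
  P2: B <- L -> R -> W
  P3: B <- L -> M -> H <- R -> W
  P4: B <- L -> M -> H -> W
  P5: B <- L -> W
Condition 1 (no descendant of B in the set): holds — descendants of B are {H, W}; none are in {L, R}.
Condition 2 (every backdoor path blocked by {L, R}):
  P1: blocked at fork node L ∈ conditioning set.
  P2: blocked at fork node L ∈ conditioning set.
  P3: blocked at fork node L ∈ conditioning set.
  P4: blocked at fork node L ∈ conditioning set.
  P5: blocked at fork node L ∈ conditioning set.
{L, R} satisfies the backdoor criterion.

Yes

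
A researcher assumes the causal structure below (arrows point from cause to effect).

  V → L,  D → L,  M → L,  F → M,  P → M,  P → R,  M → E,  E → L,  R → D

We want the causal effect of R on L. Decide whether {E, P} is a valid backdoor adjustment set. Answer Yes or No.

Yes

Backdoor paths from R to L (paths whose first edge points into R):
  P1: R <- P -> M -> E -> L
  P2: R <- P -> M -> L
Condition 1 (no descendant of R in the set): holds — descendants of R are {D, L}; none are in {E, P}.
Condition 2 (every backdoor path blocked by {E, P}):
  P1: blocked at fork node P ∈ conditioning set.
  P2: blocked at fork node P ∈ conditioning set.
{E, P} satisfies the backdoor criterion.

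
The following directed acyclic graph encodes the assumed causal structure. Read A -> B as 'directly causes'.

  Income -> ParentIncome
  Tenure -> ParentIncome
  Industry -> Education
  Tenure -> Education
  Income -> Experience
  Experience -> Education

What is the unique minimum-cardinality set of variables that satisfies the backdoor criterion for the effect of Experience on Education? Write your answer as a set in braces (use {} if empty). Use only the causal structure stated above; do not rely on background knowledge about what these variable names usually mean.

{}

Variables eligible for adjustment (non-descendants of Experience, excluding Experience and Education): {Income, Industry, ParentIncome, Tenure}.
Backdoor paths from Experience to Education:
  P1: Experience <- Income -> ParentIncome <- Tenure -> Education
Each backdoor path contains an unconditioned collider, so every path is already blocked with the empty conditioning set:
  P1: blocked at collider ParentIncome (neither it nor any descendant is in the conditioning set).
The empty set is therefore the unique smallest valid set.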